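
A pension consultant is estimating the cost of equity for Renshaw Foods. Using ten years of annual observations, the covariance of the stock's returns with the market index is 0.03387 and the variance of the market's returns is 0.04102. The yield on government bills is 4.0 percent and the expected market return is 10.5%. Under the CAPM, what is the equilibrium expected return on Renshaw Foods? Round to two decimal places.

9.37%

β = Cov(R_i, R_m) / Var(R_m) = 0.03387 / 0.04102 = 0.8257
MRP = 10.5% − 4.0% = 6.50%
E(R) = R_f + β × MRP = 4.0% + 0.8257 × 6.5% = 9.37%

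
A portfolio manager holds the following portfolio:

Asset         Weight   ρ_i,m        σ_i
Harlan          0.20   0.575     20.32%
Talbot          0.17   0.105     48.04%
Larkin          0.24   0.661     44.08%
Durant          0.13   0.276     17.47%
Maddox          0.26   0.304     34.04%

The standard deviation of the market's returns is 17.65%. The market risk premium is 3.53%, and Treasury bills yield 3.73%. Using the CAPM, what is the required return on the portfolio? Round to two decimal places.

β_Harlan = 0.575 × 20.32% / 17.65% = 0.6620
β_Talbot = 0.105 × 48.04% / 17.65% = 0.2858
β_Larkin = 0.661 × 44.08% / 17.65% = 1.6508
β_Durant = 0.276 × 17.47% / 17.65% = 0.2732
β_Maddox = 0.304 × 34.04% / 17.65% = 0.5863
β_P = Σ w_i β_i = 0.20×0.6620 + 0.17×0.2858 + 0.24×1.6508 + 0.13×0.2732 + 0.26×0.5863 = 0.7651
E(R_P) = R_f + β_P × MRP = 3.73% + 0.7651 × 3.53% = 6.43%

6.43%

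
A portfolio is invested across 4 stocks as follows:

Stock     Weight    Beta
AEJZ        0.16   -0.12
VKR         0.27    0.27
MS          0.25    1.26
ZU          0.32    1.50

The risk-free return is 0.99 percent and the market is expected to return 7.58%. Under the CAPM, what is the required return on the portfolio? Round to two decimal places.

6.58%

β_P = Σ w_i β_i = 0.16×-0.12 + 0.27×0.27 + 0.25×1.26 + 0.32×1.50 = 0.8487
MRP = 7.58% − 0.99% = 6.59%
E(R_P) = R_f + β_P × MRP = 0.99% + 0.8487 × 6.59% = 6.58%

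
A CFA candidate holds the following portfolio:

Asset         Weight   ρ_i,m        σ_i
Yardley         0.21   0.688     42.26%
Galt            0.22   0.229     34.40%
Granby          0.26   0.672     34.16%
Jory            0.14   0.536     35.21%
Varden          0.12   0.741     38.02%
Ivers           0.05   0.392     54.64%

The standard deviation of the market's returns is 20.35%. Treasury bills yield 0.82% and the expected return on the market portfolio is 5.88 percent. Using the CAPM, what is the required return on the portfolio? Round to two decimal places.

6.02%

β_Yardley = 0.688 × 42.26% / 20.35% = 1.4287
β_Galt = 0.229 × 34.40% / 20.35% = 0.3871
β_Granby = 0.672 × 34.16% / 20.35% = 1.1280
β_Jory = 0.536 × 35.21% / 20.35% = 0.9274
β_Varden = 0.741 × 38.02% / 20.35% = 1.3844
β_Ivers = 0.392 × 54.64% / 20.35% = 1.0525
β_P = Σ w_i β_i = 0.21×1.4287 + 0.22×0.3871 + 0.26×1.1280 + 0.14×0.9274 + 0.12×1.3844 + 0.05×1.0525 = 1.0271
MRP = 5.88% − 0.82% = 5.06%
E(R_P) = R_f + β_P × MRP = 0.82% + 1.0271 × 5.06% = 6.02%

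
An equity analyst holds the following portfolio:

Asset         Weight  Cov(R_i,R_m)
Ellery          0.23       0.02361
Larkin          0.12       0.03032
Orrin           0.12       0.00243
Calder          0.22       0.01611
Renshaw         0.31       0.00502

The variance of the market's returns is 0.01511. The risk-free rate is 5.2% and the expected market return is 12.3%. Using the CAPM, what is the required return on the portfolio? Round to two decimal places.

11.99%

β_Ellery = 0.02361 / 0.01511 = 1.5625
β_Larkin = 0.03032 / 0.01511 = 2.0066
β_Orrin = 0.00243 / 0.01511 = 0.1608
β_Calder = 0.01611 / 0.01511 = 1.0662
β_Renshaw = 0.00502 / 0.01511 = 0.3322
β_P = Σ w_i β_i = 0.23×1.5625 + 0.12×2.0066 + 0.12×0.1608 + 0.22×1.0662 + 0.31×0.3322 = 0.9570
MRP = 12.3% − 5.2% = 7.10%
E(R_P) = R_f + β_P × MRP = 5.2% + 0.9570 × 7.1% = 11.99%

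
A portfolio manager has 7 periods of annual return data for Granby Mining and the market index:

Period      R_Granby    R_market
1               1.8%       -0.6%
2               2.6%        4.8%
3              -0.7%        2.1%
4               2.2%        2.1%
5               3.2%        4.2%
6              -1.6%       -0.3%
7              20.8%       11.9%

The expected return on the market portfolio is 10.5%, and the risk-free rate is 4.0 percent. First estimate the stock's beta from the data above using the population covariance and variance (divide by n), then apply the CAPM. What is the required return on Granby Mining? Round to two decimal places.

Mean R_i = (1.8 + 2.6 − 0.7 + 2.2 + 3.2 − 1.6 + 20.8) / 7 = 4.0429%
Mean R_m = (-0.6 + 4.8 + 2.1 + 2.1 + 4.2 − 0.3 + 11.9) / 7 = 3.4571%
Σ(R_i − R̄_i)(R_m − R̄_m) = 178.1529  ⇒  Cov = 178.1529 / 7 = 25.4504
Σ(R_m − R̄_m)² = 107.8971  ⇒  Var(R_m) = 107.8971 / 7 = 15.4139
β = Cov / Var(R_m) = 25.4504 / 15.4139 = 1.6511
MRP = 10.5% − 4.0% = 6.50%
E(R) = R_f + β × MRP = 4.0% + 1.6511 × 6.5% = 14.73%

14.73%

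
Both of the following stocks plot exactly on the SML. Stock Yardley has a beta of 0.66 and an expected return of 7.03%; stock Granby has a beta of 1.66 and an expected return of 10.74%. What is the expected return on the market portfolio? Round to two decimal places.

Both satisfy E(R) = R_f + β·MRP, so the slope of the SML is
MRP = (10.74% − 7.03%) / (1.66 − 0.66) = 3.71% / 1.00 = 3.7100%
R_f = E(R_Yardley) − β_Yardley·MRP = 7.03% − 0.66 × 3.7100% = 4.5814%
E(R_m) = R_f + MRP = 4.5814% + 3.7100% = 8.29%

8.29%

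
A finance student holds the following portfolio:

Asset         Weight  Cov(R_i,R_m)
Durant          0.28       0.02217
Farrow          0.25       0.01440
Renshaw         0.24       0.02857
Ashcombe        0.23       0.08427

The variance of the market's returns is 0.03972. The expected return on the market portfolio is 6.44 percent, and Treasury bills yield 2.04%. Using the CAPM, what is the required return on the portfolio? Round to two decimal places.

β_Durant = 0.02217 / 0.03972 = 0.5582
β_Farrow = 0.01440 / 0.03972 = 0.3625
β_Renshaw = 0.02857 / 0.03972 = 0.7193
β_Ashcombe = 0.08427 / 0.03972 = 2.1216
β_P = Σ w_i β_i = 0.28×0.5582 + 0.25×0.3625 + 0.24×0.7193 + 0.23×2.1216 = 0.9075
MRP = 6.44% − 2.04% = 4.40%
E(R_P) = R_f + β_P × MRP = 2.04% + 0.9075 × 4.40% = 6.03%

6.03%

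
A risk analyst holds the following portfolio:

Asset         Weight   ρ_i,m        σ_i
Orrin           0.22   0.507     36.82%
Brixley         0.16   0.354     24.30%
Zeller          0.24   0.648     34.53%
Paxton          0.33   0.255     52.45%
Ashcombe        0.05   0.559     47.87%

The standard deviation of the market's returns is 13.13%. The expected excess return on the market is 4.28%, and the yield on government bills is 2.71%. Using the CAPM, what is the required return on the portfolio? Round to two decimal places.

8.12%

β_Orrin = 0.507 × 36.82% / 13.13% = 1.4218
β_Brixley = 0.354 × 24.30% / 13.13% = 0.6552
β_Zeller = 0.648 × 34.53% / 13.13% = 1.7041
β_Paxton = 0.255 × 52.45% / 13.13% = 1.0186
β_Ashcombe = 0.559 × 47.87% / 13.13% = 2.0380
β_P = Σ w_i β_i = 0.22×1.4218 + 0.16×0.6552 + 0.24×1.7041 + 0.33×1.0186 + 0.05×2.0380 = 1.2647
E(R_P) = R_f + β_P × MRP = 2.71% + 1.2647 × 4.28% = 8.12%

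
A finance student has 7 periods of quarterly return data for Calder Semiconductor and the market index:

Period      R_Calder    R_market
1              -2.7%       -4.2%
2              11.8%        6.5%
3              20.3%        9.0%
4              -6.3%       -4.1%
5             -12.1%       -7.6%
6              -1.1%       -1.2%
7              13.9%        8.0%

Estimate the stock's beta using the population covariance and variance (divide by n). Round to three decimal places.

Mean R_i = (-2.7 + 11.8 + 20.3 − 6.3 − 12.1 − 1.1 + 13.9) / 7 = 3.4000%
Mean R_m = (-4.2 + 6.5 + 9.0 − 4.1 − 7.6 − 1.2 + 8.0) / 7 = 0.9143%
Σ(R_i − R̄_i)(R_m − R̄_m) = 479.2900  ⇒  Cov = 479.2900 / 7 = 68.4700
Σ(R_m − R̄_m)² = 275.0486  ⇒  Var(R_m) = 275.0486 / 7 = 39.2927
β = Cov / Var(R_m) = 68.4700 / 39.2927 = 1.7426

1.743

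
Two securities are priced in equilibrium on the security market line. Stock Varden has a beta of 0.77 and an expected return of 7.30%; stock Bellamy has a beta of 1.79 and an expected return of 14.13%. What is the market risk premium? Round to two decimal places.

6.70%

Both satisfy E(R) = R_f + β·MRP, so the slope of the SML is
MRP = (14.13% − 7.30%) / (1.79 − 0.77) = 6.83% / 1.02 = 6.6961%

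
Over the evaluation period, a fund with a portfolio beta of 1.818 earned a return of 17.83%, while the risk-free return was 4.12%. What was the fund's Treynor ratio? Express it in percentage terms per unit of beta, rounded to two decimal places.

Treynor = (R_P − R_f) / β_P = (17.83% − 4.12%) / 1.8180 = 13.71% / 1.8180 = 7.54%

7.54%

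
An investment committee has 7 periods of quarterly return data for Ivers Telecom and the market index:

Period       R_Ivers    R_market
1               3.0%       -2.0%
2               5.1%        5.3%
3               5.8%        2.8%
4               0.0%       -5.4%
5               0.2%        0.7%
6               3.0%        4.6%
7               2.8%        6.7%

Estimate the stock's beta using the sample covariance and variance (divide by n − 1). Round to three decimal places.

Mean R_i = (3.0 + 5.1 + 5.8 + 0.0 + 0.2 + 3.0 + 2.8) / 7 = 2.8429%
Mean R_m = (-2.0 + 5.3 + 2.8 − 5.4 + 0.7 + 4.6 + 6.7) / 7 = 1.8143%
Σ(R_i − R̄_i)(R_m − R̄_m) = 33.8657  ⇒  Cov = 33.8657 / 6 = 5.6443
Σ(R_m − R̄_m)² = 112.5886  ⇒  Var(R_m) = 112.5886 / 6 = 18.7648
β = Cov / Var(R_m) = 5.6443 / 18.7648 = 0.3008

0.301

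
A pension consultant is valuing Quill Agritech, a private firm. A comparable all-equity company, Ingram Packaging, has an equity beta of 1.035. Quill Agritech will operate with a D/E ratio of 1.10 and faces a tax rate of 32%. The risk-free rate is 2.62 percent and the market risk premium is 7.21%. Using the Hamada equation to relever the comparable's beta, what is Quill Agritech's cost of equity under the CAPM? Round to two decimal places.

15.66%

β_L = β_U × [1 + (1 − t)(D/E)] = 1.035 × [1 + (1 − 0.32) × 1.10]
    = 1.035 × [1 + 0.68 × 1.10] = 1.035 × 1.7480 = 1.8092
E(R) = R_f + β_L × MRP = 2.62% + 1.8092 × 7.21% = 15.66%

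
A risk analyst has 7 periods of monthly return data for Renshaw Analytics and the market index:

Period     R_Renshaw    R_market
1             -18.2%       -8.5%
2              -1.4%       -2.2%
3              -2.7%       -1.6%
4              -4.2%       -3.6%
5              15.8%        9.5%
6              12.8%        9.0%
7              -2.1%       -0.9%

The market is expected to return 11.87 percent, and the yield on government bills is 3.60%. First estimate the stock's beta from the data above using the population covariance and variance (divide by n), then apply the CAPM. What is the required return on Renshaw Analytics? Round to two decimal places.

Mean R_i = (-18.2 − 1.4 − 2.7 − 4.2 + 15.8 + 12.8 − 2.1) / 7 = 0.0000%
Mean R_m = (-8.5 − 2.2 − 1.6 − 3.6 + 9.5 + 9.0 − 0.9) / 7 = 0.2429%
Σ(R_i − R̄_i)(R_m − R̄_m) = 444.4100  ⇒  Cov = 444.4100 / 7 = 63.4871
Σ(R_m − R̄_m)² = 264.2571  ⇒  Var(R_m) = 264.2571 / 7 = 37.7510
β = Cov / Var(R_m) = 63.4871 / 37.7510 = 1.6817
MRP = 11.87% − 3.60% = 8.27%
E(R) = R_f + β × MRP = 3.60% + 1.6817 × 8.27% = 17.51%

17.51%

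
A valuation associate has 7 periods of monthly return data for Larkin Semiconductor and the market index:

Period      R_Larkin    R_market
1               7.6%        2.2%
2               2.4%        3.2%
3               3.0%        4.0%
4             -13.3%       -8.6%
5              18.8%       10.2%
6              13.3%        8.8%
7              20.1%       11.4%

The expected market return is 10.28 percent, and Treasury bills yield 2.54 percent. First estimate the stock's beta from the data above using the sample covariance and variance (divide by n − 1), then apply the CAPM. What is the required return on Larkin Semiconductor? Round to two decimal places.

15.30%

Mean R_i = (7.6 + 2.4 + 3.0 − 13.3 + 18.8 + 13.3 + 20.1) / 7 = 7.4143%
Mean R_m = (2.2 + 3.2 + 4.0 − 8.6 + 10.2 + 8.8 + 11.4) / 7 = 4.4571%
Σ(R_i − R̄_i)(R_m − R̄_m) = 457.3943  ⇒  Cov = 457.3943 / 6 = 76.2324
Σ(R_m − R̄_m)² = 277.4171  ⇒  Var(R_m) = 277.4171 / 6 = 46.2362
β = Cov / Var(R_m) = 76.2324 / 46.2362 = 1.6488
MRP = 10.28% − 2.54% = 7.74%
E(R) = R_f + β × MRP = 2.54% + 1.6488 × 7.74% = 15.30%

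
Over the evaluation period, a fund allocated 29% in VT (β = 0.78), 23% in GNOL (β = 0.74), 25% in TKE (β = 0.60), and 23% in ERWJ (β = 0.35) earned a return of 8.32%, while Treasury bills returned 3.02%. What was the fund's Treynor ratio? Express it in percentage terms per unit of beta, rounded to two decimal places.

8.45%

β_P = 0.29×0.78 + 0.23×0.74 + 0.25×0.60 + 0.23×0.35 = 0.6269
Treynor = (R_P − R_f) / β_P = (8.32% − 3.02%) / 0.6269 = 5.30% / 0.6269 = 8.45%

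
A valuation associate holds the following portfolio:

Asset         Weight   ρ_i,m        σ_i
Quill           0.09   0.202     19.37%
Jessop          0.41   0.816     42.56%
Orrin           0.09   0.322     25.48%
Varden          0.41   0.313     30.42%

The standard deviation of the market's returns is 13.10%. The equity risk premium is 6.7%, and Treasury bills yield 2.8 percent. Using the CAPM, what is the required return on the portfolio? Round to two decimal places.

12.64%

β_Quill = 0.202 × 19.37% / 13.10% = 0.2987
β_Jessop = 0.816 × 42.56% / 13.10% = 2.6511
β_Orrin = 0.322 × 25.48% / 13.10% = 0.6263
β_Varden = 0.313 × 30.42% / 13.10% = 0.7268
β_P = Σ w_i β_i = 0.09×0.2987 + 0.41×2.6511 + 0.09×0.6263 + 0.41×0.7268 = 1.4682
E(R_P) = R_f + β_P × MRP = 2.8% + 1.4682 × 6.7% = 12.64%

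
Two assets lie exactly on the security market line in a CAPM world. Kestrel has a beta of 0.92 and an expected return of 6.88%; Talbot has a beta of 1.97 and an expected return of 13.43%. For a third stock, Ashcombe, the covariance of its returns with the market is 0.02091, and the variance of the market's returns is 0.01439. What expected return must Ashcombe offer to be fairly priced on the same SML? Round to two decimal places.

MRP = (13.43% − 6.88%) / (1.97 − 0.92) = 6.2381%
R_f = 6.88% − 0.92 × 6.2381% = 1.1409%
β_Ashcombe = Cov / Var(R_m) = 0.02091 / 0.01439 = 1.4531
E(R_Ashcombe) = R_f + β × MRP = 1.1409% + 1.4531 × 6.2381% = 10.21%

10.21%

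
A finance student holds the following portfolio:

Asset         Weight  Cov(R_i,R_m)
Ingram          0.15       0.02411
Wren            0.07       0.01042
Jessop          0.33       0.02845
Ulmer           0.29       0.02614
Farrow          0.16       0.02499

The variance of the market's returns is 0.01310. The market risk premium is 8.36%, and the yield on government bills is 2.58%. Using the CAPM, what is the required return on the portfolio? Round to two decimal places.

β_Ingram = 0.02411 / 0.01310 = 1.8405
β_Wren = 0.01042 / 0.01310 = 0.7954
β_Jessop = 0.02845 / 0.01310 = 2.1718
β_Ulmer = 0.02614 / 0.01310 = 1.9954
β_Farrow = 0.02499 / 0.01310 = 1.9076
β_P = Σ w_i β_i = 0.15×1.8405 + 0.07×0.7954 + 0.33×2.1718 + 0.29×1.9954 + 0.16×1.9076 = 1.9323
E(R_P) = R_f + β_P × MRP = 2.58% + 1.9323 × 8.36% = 18.73%

18.73%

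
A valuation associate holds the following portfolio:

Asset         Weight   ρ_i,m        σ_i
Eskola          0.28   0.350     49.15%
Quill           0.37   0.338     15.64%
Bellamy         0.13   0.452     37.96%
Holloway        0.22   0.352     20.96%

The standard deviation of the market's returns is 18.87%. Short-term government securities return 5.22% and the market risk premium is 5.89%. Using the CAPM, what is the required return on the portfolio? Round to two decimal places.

8.54%

β_Eskola = 0.350 × 49.15% / 18.87% = 0.9116
β_Quill = 0.338 × 15.64% / 18.87% = 0.2801
β_Bellamy = 0.452 × 37.96% / 18.87% = 0.9093
β_Holloway = 0.352 × 20.96% / 18.87% = 0.3910
β_P = Σ w_i β_i = 0.28×0.9116 + 0.37×0.2801 + 0.13×0.9093 + 0.22×0.3910 = 0.5631
E(R_P) = R_f + β_P × MRP = 5.22% + 0.5631 × 5.89% = 8.54%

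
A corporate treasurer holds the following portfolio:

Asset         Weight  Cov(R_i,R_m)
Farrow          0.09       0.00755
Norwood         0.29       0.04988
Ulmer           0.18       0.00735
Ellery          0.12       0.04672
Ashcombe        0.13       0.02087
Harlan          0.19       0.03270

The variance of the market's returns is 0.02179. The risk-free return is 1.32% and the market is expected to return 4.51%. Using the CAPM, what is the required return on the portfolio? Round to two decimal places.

β_Farrow = 0.00755 / 0.02179 = 0.3465
β_Norwood = 0.04988 / 0.02179 = 2.2891
β_Ulmer = 0.00735 / 0.02179 = 0.3373
β_Ellery = 0.04672 / 0.02179 = 2.1441
β_Ashcombe = 0.02087 / 0.02179 = 0.9578
β_Harlan = 0.03270 / 0.02179 = 1.5007
β_P = Σ w_i β_i = 0.09×0.3465 + 0.29×2.2891 + 0.18×0.3373 + 0.12×2.1441 + 0.13×0.9578 + 0.19×1.5007 = 1.4227
MRP = 4.51% − 1.32% = 3.19%
E(R_P) = R_f + β_P × MRP = 1.32% + 1.4227 × 3.19% = 5.86%

5.86%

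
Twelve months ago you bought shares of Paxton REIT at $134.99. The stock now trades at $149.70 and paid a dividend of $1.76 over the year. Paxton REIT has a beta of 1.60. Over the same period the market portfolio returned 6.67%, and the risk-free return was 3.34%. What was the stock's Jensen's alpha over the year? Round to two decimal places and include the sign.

Realised HPR = (P1 + D1 − P0) / P0 = (149.70 + 1.76 − 134.99) / 134.99 = 16.47 / 134.99 = 12.2009%
MRP = 6.67% − 3.34% = 3.33%
CAPM required = R_f + β·MRP = 3.34% + 1.60 × 3.33% = 8.6680%
α = realised − required = 12.2009% − 8.6680% = +3.53%

+3.53%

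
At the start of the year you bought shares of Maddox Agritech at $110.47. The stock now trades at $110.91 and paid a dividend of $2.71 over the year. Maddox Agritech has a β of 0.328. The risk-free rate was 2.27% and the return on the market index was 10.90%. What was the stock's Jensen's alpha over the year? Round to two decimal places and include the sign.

-2.25%

Realised HPR = (P1 + D1 − P0) / P0 = (110.91 + 2.71 − 110.47) / 110.47 = 3.15 / 110.47 = 2.8515%
MRP = 10.90% − 2.27% = 8.63%
CAPM required = R_f + β·MRP = 2.27% + 0.328 × 8.63% = 5.10064%
α = realised − required = 2.8515% − 5.10064% = -2.25%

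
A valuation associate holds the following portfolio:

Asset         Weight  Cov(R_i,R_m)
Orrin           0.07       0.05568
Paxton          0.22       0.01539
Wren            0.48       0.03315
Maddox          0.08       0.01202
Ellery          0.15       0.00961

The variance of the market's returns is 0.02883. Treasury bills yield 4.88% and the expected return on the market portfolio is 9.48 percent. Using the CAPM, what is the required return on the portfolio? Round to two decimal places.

β_Orrin = 0.05568 / 0.02883 = 1.9313
β_Paxton = 0.01539 / 0.02883 = 0.5338
β_Wren = 0.03315 / 0.02883 = 1.1498
β_Maddox = 0.01202 / 0.02883 = 0.4169
β_Ellery = 0.00961 / 0.02883 = 0.3333
β_P = Σ w_i β_i = 0.07×1.9313 + 0.22×0.5338 + 0.48×1.1498 + 0.08×0.4169 + 0.15×0.3333 = 0.8879
MRP = 9.48% − 4.88% = 4.60%
E(R_P) = R_f + β_P × MRP = 4.88% + 0.8879 × 4.60% = 8.96%

8.96%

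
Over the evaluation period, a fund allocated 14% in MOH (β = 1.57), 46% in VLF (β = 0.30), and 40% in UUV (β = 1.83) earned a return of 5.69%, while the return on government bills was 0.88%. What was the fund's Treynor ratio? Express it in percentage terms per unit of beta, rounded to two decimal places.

4.41%

β_P = 0.14×1.57 + 0.46×0.30 + 0.40×1.83 = 1.0898
Treynor = (R_P − R_f) / β_P = (5.69% − 0.88%) / 1.0898 = 4.81% / 1.0898 = 4.41%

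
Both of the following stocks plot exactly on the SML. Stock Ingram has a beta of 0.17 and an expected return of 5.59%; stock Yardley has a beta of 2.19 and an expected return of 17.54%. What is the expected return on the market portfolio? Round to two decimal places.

10.50%

Both satisfy E(R) = R_f + β·MRP, so the slope of the SML is
MRP = (17.54% − 5.59%) / (2.19 − 0.17) = 11.95% / 2.02 = 5.9158%
R_f = E(R_Ingram) − β_Ingram·MRP = 5.59% − 0.17 × 5.9158% = 4.5843%
E(R_m) = R_f + MRP = 4.5843% + 5.9158% = 10.50%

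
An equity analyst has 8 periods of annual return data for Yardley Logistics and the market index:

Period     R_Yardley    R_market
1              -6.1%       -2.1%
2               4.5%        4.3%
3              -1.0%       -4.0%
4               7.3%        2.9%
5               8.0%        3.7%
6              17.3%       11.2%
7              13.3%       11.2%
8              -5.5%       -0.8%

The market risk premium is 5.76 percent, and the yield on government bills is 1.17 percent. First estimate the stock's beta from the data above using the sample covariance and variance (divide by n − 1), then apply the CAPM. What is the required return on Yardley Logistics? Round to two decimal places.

Mean R_i = (-6.1 + 4.5 − 1.0 + 7.3 + 8.0 + 17.3 + 13.3 − 5.5) / 8 = 4.7250%
Mean R_m = (-2.1 + 4.3 − 4.0 + 2.9 + 3.7 + 11.2 + 11.2 − 0.8) / 8 = 3.3000%
Σ(R_i − R̄_i)(R_m − R̄_m) = 309.3100  ⇒  Cov = 309.3100 / 7 = 44.1871
Σ(R_m − R̄_m)² = 225.4000  ⇒  Var(R_m) = 225.4000 / 7 = 32.2000
β = Cov / Var(R_m) = 44.1871 / 32.2000 = 1.3723
E(R) = R_f + β × MRP = 1.17% + 1.3723 × 5.76% = 9.07%

9.07%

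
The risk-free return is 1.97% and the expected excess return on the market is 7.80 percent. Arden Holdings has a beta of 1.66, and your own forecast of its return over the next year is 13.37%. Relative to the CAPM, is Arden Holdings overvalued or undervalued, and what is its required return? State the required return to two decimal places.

Overvalued; required return 14.92%

Required return = R_f + β·MRP = 1.97% + 1.66 × 7.80% = 14.92%
Forecast 13.37% < required 14.92% → the stock plots below the SML → overvalued.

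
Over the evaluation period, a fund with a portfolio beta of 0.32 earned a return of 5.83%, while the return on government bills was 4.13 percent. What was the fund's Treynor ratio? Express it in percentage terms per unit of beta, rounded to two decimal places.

5.31%

Treynor = (R_P − R_f) / β_P = (5.83% − 4.13%) / 0.3200 = 1.70% / 0.3200 = 5.31%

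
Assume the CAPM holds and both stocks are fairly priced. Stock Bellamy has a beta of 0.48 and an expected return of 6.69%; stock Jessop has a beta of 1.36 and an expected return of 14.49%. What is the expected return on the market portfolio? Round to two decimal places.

11.30%

Both satisfy E(R) = R_f + β·MRP, so the slope of the SML is
MRP = (14.49% − 6.69%) / (1.36 − 0.48) = 7.80% / 0.88 = 8.8636%
R_f = E(R_Bellamy) − β_Bellamy·MRP = 6.69% − 0.48 × 8.8636% = 2.4355%
E(R_m) = R_f + MRP = 2.4355% + 8.8636% = 11.30%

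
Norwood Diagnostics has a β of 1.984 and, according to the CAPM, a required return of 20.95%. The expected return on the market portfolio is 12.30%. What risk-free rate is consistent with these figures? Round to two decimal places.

3.51%

E(R) = R_f + β(E(R_m) − R_f) = R_f(1 − β) + β·E(R_m)
20.95% = R_f × (1 − 1.984) + 1.984 × 12.30%
20.95% = R_f × -0.984 + 24.40320%
R_f = (20.95% − 24.40320%) / -0.984 = 3.51%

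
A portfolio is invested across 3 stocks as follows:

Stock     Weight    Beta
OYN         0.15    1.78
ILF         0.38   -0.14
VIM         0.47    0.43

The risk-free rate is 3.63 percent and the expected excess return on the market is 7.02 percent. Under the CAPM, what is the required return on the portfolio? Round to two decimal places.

β_P = Σ w_i β_i = 0.15×1.78 + 0.38×-0.14 + 0.47×0.43 = 0.4159
E(R_P) = R_f + β_P × MRP = 3.63% + 0.4159 × 7.02% = 6.55%

6.55%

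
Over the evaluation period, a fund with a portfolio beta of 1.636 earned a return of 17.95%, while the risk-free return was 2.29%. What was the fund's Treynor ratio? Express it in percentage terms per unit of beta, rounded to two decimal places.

Treynor = (R_P − R_f) / β_P = (17.95% − 2.29%) / 1.6360 = 15.66% / 1.6360 = 9.57%

9.57%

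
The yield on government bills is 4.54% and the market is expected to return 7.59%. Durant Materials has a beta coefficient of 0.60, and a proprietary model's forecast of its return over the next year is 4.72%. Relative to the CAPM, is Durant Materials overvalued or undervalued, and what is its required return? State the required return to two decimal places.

Overvalued; required return 6.37%

MRP = 7.59% − 4.54% = 3.05%
Required return = R_f + β·MRP = 4.54% + 0.60 × 3.05% = 6.37%
Forecast 4.72% < required 6.37% → the stock plots below the SML → overvalued.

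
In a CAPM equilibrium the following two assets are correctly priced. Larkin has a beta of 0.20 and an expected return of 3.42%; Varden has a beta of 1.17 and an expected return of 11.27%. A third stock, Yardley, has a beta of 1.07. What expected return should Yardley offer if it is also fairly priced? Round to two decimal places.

MRP (SML slope) = (11.27% − 3.42%) / (1.17 − 0.20) = 7.85% / 0.97 = 8.0928%
R_f (intercept) = 3.42% − 0.20 × 8.0928% = 1.8014%
E(R_Yardley) = R_f + β × MRP = 1.8014% + 1.07 × 8.0928% = 10.46%

10.46%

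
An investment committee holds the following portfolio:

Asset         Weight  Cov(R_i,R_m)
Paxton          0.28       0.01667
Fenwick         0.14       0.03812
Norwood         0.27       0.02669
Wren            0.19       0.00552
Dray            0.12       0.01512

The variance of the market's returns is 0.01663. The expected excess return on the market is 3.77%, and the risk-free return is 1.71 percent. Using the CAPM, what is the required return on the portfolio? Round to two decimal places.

β_Paxton = 0.01667 / 0.01663 = 1.0024
β_Fenwick = 0.03812 / 0.01663 = 2.2922
β_Norwood = 0.02669 / 0.01663 = 1.6049
β_Wren = 0.00552 / 0.01663 = 0.3319
β_Dray = 0.01512 / 0.01663 = 0.9092
β_P = Σ w_i β_i = 0.28×1.0024 + 0.14×2.2922 + 0.27×1.6049 + 0.19×0.3319 + 0.12×0.9092 = 1.2071
E(R_P) = R_f + β_P × MRP = 1.71% + 1.2071 × 3.77% = 6.26%

6.26%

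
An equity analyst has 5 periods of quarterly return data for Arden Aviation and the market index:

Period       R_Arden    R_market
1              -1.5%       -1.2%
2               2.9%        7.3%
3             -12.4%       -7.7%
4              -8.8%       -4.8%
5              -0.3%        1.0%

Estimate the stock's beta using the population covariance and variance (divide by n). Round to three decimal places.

Mean R_i = (-1.5 + 2.9 − 12.4 − 8.8 − 0.3) / 5 = -4.0200%
Mean R_m = (-1.2 + 7.3 − 7.7 − 4.8 + 1.0) / 5 = -1.0800%
Σ(R_i − R̄_i)(R_m − R̄_m) = 138.6820  ⇒  Cov = 138.6820 / 5 = 27.7364
Σ(R_m − R̄_m)² = 132.2280  ⇒  Var(R_m) = 132.2280 / 5 = 26.4456
β = Cov / Var(R_m) = 27.7364 / 26.4456 = 1.0488

1.049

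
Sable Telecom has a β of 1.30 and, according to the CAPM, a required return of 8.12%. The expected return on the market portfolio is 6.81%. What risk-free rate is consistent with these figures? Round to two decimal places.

2.44%

E(R) = R_f + β(E(R_m) − R_f) = R_f(1 − β) + β·E(R_m)
8.12% = R_f × (1 − 1.30) + 1.30 × 6.81%
8.12% = R_f × -0.30 + 8.8530%
R_f = (8.12% − 8.8530%) / -0.30 = 2.44%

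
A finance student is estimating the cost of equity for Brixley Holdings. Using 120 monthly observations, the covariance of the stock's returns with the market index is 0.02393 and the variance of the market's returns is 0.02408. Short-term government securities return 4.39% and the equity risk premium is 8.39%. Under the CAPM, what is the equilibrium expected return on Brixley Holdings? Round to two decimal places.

12.73%

β = Cov(R_i, R_m) / Var(R_m) = 0.02393 / 0.02408 = 0.9938
E(R) = R_f + β × MRP = 4.39% + 0.9938 × 8.39% = 12.73%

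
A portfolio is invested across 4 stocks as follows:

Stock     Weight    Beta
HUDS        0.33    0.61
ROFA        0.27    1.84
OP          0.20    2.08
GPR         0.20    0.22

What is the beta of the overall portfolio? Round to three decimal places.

1.158

β_P = Σ w_i β_i = 0.33×0.61 + 0.27×1.84 + 0.20×2.08 + 0.20×0.22 = 1.1581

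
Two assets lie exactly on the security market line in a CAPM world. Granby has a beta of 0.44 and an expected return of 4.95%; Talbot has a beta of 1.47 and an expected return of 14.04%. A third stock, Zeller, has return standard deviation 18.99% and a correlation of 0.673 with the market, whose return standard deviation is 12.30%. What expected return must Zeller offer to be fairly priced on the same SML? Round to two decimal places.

10.24%

MRP = (14.04% − 4.95%) / (1.47 − 0.44) = 8.8252%
R_f = 4.95% − 0.44 × 8.8252% = 1.0669%
β_Zeller = ρ·σ_i/σ_m = 0.673 × 18.99 / 12.30 = 1.0390
E(R_Zeller) = R_f + β × MRP = 1.0669% + 1.0390 × 8.8252% = 10.24%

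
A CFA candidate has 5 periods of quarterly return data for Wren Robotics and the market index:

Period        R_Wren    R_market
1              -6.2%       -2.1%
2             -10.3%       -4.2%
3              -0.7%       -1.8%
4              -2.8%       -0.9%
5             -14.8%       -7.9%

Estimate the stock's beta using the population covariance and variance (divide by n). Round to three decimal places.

1.891

Mean R_i = (-6.2 − 10.3 − 0.7 − 2.8 − 14.8) / 5 = -6.9600%
Mean R_m = (-2.1 − 4.2 − 1.8 − 0.9 − 7.9) / 5 = -3.3800%
Σ(R_i − R̄_i)(R_m − R̄_m) = 59.3560  ⇒  Cov = 59.3560 / 5 = 11.8712
Σ(R_m − R̄_m)² = 31.3880  ⇒  Var(R_m) = 31.3880 / 5 = 6.2776
β = Cov / Var(R_m) = 11.8712 / 6.2776 = 1.8910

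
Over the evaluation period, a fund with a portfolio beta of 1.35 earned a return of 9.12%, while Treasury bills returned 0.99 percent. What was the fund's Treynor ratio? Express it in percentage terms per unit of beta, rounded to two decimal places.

Treynor = (R_P − R_f) / β_P = (9.12% − 0.99%) / 1.3500 = 8.13% / 1.3500 = 6.02%

6.02%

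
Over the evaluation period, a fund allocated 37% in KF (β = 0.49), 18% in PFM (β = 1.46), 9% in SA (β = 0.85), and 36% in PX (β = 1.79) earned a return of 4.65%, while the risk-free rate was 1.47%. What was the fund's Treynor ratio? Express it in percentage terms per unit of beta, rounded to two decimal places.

β_P = 0.37×0.49 + 0.18×1.46 + 0.09×0.85 + 0.36×1.79 = 1.1650
Treynor = (R_P − R_f) / β_P = (4.65% − 1.47%) / 1.1650 = 3.18% / 1.1650 = 2.73%

2.73%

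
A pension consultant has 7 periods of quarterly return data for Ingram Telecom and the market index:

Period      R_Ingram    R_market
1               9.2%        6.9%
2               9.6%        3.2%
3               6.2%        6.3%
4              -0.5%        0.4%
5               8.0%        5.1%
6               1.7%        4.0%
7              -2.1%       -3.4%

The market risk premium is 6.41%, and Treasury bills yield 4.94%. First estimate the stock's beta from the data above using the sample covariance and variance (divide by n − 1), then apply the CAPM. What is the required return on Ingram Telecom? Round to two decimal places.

Mean R_i = (9.2 + 9.6 + 6.2 − 0.5 + 8.0 + 1.7 − 2.1) / 7 = 4.5857%
Mean R_m = (6.9 + 3.2 + 6.3 + 0.4 + 5.1 + 4.0 − 3.4) / 7 = 3.2143%
Σ(R_i − R̄_i)(R_m − R̄_m) = 84.6214  ⇒  Cov = 84.6214 / 6 = 14.1036
Σ(R_m − R̄_m)² = 78.9486  ⇒  Var(R_m) = 78.9486 / 6 = 13.1581
β = Cov / Var(R_m) = 14.1036 / 13.1581 = 1.0719
E(R) = R_f + β × MRP = 4.94% + 1.0719 × 6.41% = 11.81%

11.81%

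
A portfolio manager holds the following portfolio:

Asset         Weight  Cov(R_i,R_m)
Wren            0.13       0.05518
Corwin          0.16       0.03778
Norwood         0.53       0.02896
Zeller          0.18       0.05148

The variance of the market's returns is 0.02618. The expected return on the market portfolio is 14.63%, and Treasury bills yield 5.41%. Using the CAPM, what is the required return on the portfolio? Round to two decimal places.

β_Wren = 0.05518 / 0.02618 = 2.1077
β_Corwin = 0.03778 / 0.02618 = 1.4431
β_Norwood = 0.02896 / 0.02618 = 1.1062
β_Zeller = 0.05148 / 0.02618 = 1.9664
β_P = Σ w_i β_i = 0.13×2.1077 + 0.16×1.4431 + 0.53×1.1062 + 0.18×1.9664 = 1.4451
MRP = 14.63% − 5.41% = 9.22%
E(R_P) = R_f + β_P × MRP = 5.41% + 1.4451 × 9.22% = 18.73%

18.73%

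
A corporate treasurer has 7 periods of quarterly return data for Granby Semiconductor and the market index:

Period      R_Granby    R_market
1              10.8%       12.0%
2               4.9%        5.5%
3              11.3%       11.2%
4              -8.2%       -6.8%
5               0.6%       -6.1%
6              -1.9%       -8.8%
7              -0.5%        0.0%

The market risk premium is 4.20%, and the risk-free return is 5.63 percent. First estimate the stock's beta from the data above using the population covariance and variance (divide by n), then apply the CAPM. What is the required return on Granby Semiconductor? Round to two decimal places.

8.73%

Mean R_i = (10.8 + 4.9 + 11.3 − 8.2 + 0.6 − 1.9 − 0.5) / 7 = 2.4286%
Mean R_m = (12.0 + 5.5 + 11.2 − 6.8 − 6.1 − 8.8 + 0.0) / 7 = 1.0000%
Σ(R_i − R̄_i)(R_m − R̄_m) = 334.9300  ⇒  Cov = 334.9300 / 7 = 47.8471
Σ(R_m − R̄_m)² = 453.5800  ⇒  Var(R_m) = 453.5800 / 7 = 64.7971
β = Cov / Var(R_m) = 47.8471 / 64.7971 = 0.7384
E(R) = R_f + β × MRP = 5.63% + 0.7384 × 4.20% = 8.73%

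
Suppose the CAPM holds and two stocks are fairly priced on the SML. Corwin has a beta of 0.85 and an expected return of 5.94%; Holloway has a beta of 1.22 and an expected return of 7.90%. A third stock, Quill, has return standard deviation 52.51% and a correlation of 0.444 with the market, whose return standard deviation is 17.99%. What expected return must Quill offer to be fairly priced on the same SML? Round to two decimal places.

MRP = (7.90% − 5.94%) / (1.22 − 0.85) = 5.2973%
R_f = 5.94% − 0.85 × 5.2973% = 1.4373%
β_Quill = ρ·σ_i/σ_m = 0.444 × 52.51 / 17.99 = 1.2960
E(R_Quill) = R_f + β × MRP = 1.4373% + 1.2960 × 5.2973% = 8.30%

8.30%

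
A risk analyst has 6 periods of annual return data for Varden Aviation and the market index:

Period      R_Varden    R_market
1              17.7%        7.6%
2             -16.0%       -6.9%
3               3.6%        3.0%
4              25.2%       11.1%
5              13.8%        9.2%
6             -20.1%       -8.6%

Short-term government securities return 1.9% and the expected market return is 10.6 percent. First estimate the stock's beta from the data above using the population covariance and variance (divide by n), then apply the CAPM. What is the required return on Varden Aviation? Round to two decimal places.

Mean R_i = (17.7 − 16.0 + 3.6 + 25.2 + 13.8 − 20.1) / 6 = 4.0333%
Mean R_m = (7.6 − 6.9 + 3.0 + 11.1 + 9.2 − 8.6) / 6 = 2.5667%
Σ(R_i − R̄_i)(R_m − R̄_m) = 773.1467  ⇒  Cov = 773.1467 / 6 = 128.8578
Σ(R_m − R̄_m)² = 356.6533  ⇒  Var(R_m) = 356.6533 / 6 = 59.4422
β = Cov / Var(R_m) = 128.8578 / 59.4422 = 2.1678
MRP = 10.6% − 1.9% = 8.70%
E(R) = R_f + β × MRP = 1.9% + 2.1678 × 8.7% = 20.76%

20.76%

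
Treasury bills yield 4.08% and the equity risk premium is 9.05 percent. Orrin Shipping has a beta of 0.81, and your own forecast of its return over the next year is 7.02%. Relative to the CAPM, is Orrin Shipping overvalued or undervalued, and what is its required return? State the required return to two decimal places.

Overvalued; required return 11.41%

Required return = R_f + β·MRP = 4.08% + 0.81 × 9.05% = 11.41%
Forecast 7.02% < required 11.41% → the stock plots below the SML → overvalued.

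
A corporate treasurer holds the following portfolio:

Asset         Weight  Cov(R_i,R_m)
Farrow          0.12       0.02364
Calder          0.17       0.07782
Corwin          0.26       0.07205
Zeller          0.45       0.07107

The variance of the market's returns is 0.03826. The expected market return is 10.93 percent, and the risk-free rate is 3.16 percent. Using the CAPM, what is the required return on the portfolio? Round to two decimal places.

β_Farrow = 0.02364 / 0.03826 = 0.6179
β_Calder = 0.07782 / 0.03826 = 2.0340
β_Corwin = 0.07205 / 0.03826 = 1.8832
β_Zeller = 0.07107 / 0.03826 = 1.8576
β_P = Σ w_i β_i = 0.12×0.6179 + 0.17×2.0340 + 0.26×1.8832 + 0.45×1.8576 = 1.7455
MRP = 10.93% − 3.16% = 7.77%
E(R_P) = R_f + β_P × MRP = 3.16% + 1.7455 × 7.77% = 16.72%

16.72%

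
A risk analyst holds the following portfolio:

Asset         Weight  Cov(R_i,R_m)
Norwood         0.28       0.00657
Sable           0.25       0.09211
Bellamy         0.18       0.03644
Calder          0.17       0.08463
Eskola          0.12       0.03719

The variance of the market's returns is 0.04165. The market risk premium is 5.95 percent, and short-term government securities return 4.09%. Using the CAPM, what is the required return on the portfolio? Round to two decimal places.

β_Norwood = 0.00657 / 0.04165 = 0.1577
β_Sable = 0.09211 / 0.04165 = 2.2115
β_Bellamy = 0.03644 / 0.04165 = 0.8749
β_Calder = 0.08463 / 0.04165 = 2.0319
β_Eskola = 0.03719 / 0.04165 = 0.8929
β_P = Σ w_i β_i = 0.28×0.1577 + 0.25×2.2115 + 0.18×0.8749 + 0.17×2.0319 + 0.12×0.8929 = 1.2071
E(R_P) = R_f + β_P × MRP = 4.09% + 1.2071 × 5.95% = 11.27%

11.27%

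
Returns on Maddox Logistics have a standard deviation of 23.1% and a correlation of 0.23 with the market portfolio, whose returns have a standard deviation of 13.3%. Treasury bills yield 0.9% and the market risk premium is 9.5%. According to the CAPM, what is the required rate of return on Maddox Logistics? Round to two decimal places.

4.70%

β = ρ × σ_i / σ_m = 0.23 × 23.1% / 13.3% = 0.3995
E(R) = 0.9% + 0.3995 × 9.5% = 4.70%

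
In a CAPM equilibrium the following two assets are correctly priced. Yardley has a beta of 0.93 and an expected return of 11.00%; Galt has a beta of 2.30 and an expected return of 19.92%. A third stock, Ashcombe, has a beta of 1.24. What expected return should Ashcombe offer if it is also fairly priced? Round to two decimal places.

13.02%

MRP (SML slope) = (19.92% − 11.00%) / (2.30 − 0.93) = 8.92% / 1.37 = 6.5109%
R_f (intercept) = 11.00% − 0.93 × 6.5109% = 4.9449%
E(R_Ashcombe) = R_f + β × MRP = 4.9449% + 1.24 × 6.5109% = 13.02%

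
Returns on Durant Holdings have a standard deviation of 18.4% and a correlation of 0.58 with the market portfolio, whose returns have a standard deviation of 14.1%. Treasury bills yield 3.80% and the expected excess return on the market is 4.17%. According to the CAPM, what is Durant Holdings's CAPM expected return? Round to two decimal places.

6.96%

β = ρ × σ_i / σ_m = 0.58 × 18.4% / 14.1% = 0.7569
E(R) = 3.80% + 0.7569 × 4.17% = 6.96%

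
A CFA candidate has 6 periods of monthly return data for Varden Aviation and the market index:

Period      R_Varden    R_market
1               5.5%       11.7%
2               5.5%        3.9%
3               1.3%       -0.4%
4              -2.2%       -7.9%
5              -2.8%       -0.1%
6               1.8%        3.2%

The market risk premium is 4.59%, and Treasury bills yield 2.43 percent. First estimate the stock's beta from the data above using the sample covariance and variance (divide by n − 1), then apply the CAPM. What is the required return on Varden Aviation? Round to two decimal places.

4.49%

Mean R_i = (5.5 + 5.5 + 1.3 − 2.2 − 2.8 + 1.8) / 6 = 1.5167%
Mean R_m = (11.7 + 3.9 − 0.4 − 7.9 − 0.1 + 3.2) / 6 = 1.7333%
Σ(R_i − R̄_i)(R_m − R̄_m) = 92.9267  ⇒  Cov = 92.9267 / 5 = 18.5853
Σ(R_m − R̄_m)² = 206.8933  ⇒  Var(R_m) = 206.8933 / 5 = 41.3787
β = Cov / Var(R_m) = 18.5853 / 41.3787 = 0.4492
E(R) = R_f + β × MRP = 2.43% + 0.4492 × 4.59% = 4.49%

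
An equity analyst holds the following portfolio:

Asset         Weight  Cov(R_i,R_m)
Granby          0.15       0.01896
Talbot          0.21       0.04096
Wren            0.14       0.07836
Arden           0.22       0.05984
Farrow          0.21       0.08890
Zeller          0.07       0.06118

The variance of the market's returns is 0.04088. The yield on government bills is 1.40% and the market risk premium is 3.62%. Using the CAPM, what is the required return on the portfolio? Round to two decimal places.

6.58%

β_Granby = 0.01896 / 0.04088 = 0.4638
β_Talbot = 0.04096 / 0.04088 = 1.0020
β_Wren = 0.07836 / 0.04088 = 1.9168
β_Arden = 0.05984 / 0.04088 = 1.4638
β_Farrow = 0.08890 / 0.04088 = 2.1747
β_Zeller = 0.06118 / 0.04088 = 1.4966
β_P = Σ w_i β_i = 0.15×0.4638 + 0.21×1.0020 + 0.14×1.9168 + 0.22×1.4638 + 0.21×2.1747 + 0.07×1.4966 = 1.4318
E(R_P) = R_f + β_P × MRP = 1.40% + 1.4318 × 3.62% = 6.58%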